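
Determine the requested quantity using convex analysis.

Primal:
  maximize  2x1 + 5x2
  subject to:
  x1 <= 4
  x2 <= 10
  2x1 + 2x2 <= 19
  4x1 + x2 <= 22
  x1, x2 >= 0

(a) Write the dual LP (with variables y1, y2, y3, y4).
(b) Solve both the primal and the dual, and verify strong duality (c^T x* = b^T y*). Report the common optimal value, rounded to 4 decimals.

The standard primal-dual pair for 'max c^T x s.t. A x <= b, x >= 0' is:
  Dual:  min b^T y  s.t.  A^T y >= c,  y >= 0.

So the dual LP is:
  minimize  4y1 + 10y2 + 19y3 + 22y4
  subject to:
    y1 + 2y3 + 4y4 >= 2
    y2 + 2y3 + y4 >= 5
    y1, y2, y3, y4 >= 0

Solving the primal: x* = (0, 9.5).
  primal value c^T x* = 47.5.
Solving the dual: y* = (0, 0, 2.5, 0).
  dual value b^T y* = 47.5.
Strong duality: c^T x* = b^T y*. Confirmed.

47.5


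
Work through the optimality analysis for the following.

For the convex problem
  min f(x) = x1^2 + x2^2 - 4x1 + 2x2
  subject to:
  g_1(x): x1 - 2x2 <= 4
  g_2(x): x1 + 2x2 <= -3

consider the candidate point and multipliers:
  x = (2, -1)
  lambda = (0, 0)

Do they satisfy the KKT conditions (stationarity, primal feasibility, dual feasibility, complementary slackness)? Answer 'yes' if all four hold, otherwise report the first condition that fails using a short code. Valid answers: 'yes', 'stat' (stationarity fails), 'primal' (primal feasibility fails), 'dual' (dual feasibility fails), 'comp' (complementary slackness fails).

Gradient of f: grad f(x) = Q x + c = (0, 0)
Constraint values g_i(x) = a_i^T x - b_i:
  g_1((2, -1)) = 0
  g_2((2, -1)) = 3
Stationarity residual: grad f(x) + sum_i lambda_i a_i = (0, 0)
  -> stationarity OK
Primal feasibility (all g_i <= 0): FAILS
Dual feasibility (all lambda_i >= 0): OK
Complementary slackness (lambda_i * g_i(x) = 0 for all i): OK

Verdict: the first failing condition is primal_feasibility -> primal.

primal


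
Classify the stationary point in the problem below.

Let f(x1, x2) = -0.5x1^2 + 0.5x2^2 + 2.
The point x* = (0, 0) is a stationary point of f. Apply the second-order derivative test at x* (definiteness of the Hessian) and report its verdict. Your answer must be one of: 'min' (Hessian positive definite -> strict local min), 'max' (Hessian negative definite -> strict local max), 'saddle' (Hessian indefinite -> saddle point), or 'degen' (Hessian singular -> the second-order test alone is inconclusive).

Compute the Hessian H = grad^2 f:
  H = [[-1, 0], [0, 1]]
Verify stationarity: grad f(x*) = H x* + g = (0, 0).
Eigenvalues of H: -1, 1.
Eigenvalues have mixed signs, so H is indefinite -> x* is a saddle point.

saddle


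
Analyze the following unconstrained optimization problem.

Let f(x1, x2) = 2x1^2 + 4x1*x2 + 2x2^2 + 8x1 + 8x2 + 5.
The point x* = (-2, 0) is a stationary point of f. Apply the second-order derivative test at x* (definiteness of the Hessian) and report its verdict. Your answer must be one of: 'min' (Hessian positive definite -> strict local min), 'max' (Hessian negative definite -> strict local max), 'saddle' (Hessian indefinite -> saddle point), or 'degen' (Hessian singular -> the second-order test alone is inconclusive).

Compute the Hessian H = grad^2 f:
  H = [[4, 4], [4, 4]]
Verify stationarity: grad f(x*) = H x* + g = (0, 0).
Eigenvalues of H: 0, 8.
H has a zero eigenvalue (singular; positive semidefinite but not definite), so H is neither positive definite, negative definite, nor indefinite. The second-order test alone is inconclusive -> degen.
(Indeed, f is constant along the null direction of H through x*, so x* is not a strict local extremum.)

degen


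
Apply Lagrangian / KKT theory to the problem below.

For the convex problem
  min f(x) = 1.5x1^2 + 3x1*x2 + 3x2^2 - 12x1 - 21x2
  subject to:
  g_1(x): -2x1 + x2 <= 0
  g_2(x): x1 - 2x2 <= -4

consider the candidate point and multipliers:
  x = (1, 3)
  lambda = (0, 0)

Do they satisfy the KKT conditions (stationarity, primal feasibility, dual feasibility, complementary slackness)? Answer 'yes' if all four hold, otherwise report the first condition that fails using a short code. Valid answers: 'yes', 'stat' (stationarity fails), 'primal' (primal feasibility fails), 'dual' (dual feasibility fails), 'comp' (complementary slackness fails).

Gradient of f: grad f(x) = Q x + c = (0, 0)
Constraint values g_i(x) = a_i^T x - b_i:
  g_1((1, 3)) = 1
  g_2((1, 3)) = -1
Stationarity residual: grad f(x) + sum_i lambda_i a_i = (0, 0)
  -> stationarity OK
Primal feasibility (all g_i <= 0): FAILS
Dual feasibility (all lambda_i >= 0): OK
Complementary slackness (lambda_i * g_i(x) = 0 for all i): OK

Verdict: the first failing condition is primal_feasibility -> primal.

primal


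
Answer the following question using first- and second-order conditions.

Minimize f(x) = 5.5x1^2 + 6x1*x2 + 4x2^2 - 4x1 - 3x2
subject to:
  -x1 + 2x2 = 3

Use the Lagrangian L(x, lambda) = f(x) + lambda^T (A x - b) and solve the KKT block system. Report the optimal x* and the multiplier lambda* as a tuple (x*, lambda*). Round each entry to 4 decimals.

Form the Lagrangian:
  L(x, lambda) = (1/2) x^T Q x + c^T x + lambda^T (A x - b)
Stationarity (grad_x L = 0): Q x + c + A^T lambda = 0.
Primal feasibility: A x = b.

This gives the KKT block system:
  [ Q   A^T ] [ x     ]   [-c ]
  [ A    0  ] [ lambda ] = [ b ]

Solving the linear system:
  x*      = (-0.5, 1.25)
  lambda* = (-2)
  f(x*)   = 2.125

x* = (-0.5, 1.25), lambda* = (-2)


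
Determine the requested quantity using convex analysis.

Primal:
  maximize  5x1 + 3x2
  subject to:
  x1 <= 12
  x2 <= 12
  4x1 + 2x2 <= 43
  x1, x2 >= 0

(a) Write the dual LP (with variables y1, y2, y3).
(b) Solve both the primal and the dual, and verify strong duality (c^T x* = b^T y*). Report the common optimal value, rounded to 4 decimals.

The standard primal-dual pair for 'max c^T x s.t. A x <= b, x >= 0' is:
  Dual:  min b^T y  s.t.  A^T y >= c,  y >= 0.

So the dual LP is:
  minimize  12y1 + 12y2 + 43y3
  subject to:
    y1 + 4y3 >= 5
    y2 + 2y3 >= 3
    y1, y2, y3 >= 0

Solving the primal: x* = (4.75, 12).
  primal value c^T x* = 59.75.
Solving the dual: y* = (0, 0.5, 1.25).
  dual value b^T y* = 59.75.
Strong duality: c^T x* = b^T y*. Confirmed.

59.75


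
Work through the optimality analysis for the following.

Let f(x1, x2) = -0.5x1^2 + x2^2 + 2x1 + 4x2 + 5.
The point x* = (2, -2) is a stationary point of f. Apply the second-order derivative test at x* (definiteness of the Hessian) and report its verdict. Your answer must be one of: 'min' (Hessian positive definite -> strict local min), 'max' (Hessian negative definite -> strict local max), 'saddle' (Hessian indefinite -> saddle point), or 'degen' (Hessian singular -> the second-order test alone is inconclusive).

Compute the Hessian H = grad^2 f:
  H = [[-1, 0], [0, 2]]
Verify stationarity: grad f(x*) = H x* + g = (0, 0).
Eigenvalues of H: -1, 2.
Eigenvalues have mixed signs, so H is indefinite -> x* is a saddle point.

saddle


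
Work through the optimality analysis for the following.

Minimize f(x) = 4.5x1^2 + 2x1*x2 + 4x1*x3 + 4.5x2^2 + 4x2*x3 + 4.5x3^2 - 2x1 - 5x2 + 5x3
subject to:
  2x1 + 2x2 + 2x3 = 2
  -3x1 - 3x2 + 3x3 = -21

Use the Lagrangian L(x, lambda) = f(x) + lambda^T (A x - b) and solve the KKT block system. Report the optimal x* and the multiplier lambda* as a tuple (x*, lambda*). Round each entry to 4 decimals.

Form the Lagrangian:
  L(x, lambda) = (1/2) x^T Q x + c^T x + lambda^T (A x - b)
Stationarity (grad_x L = 0): Q x + c + A^T lambda = 0.
Primal feasibility: A x = b.

This gives the KKT block system:
  [ Q   A^T ] [ x     ]   [-c ]
  [ A    0  ] [ lambda ] = [ b ]

Solving the linear system:
  x*      = (1.7857, 2.2143, -3)
  lambda* = (-0.125, 2.0833)
  f(x*)   = 7.1786

x* = (1.7857, 2.2143, -3), lambda* = (-0.125, 2.0833)


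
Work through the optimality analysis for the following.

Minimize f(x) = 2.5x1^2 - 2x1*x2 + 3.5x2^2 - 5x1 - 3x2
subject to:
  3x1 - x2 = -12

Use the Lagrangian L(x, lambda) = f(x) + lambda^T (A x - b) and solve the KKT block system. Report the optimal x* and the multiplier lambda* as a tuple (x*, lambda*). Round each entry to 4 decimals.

Form the Lagrangian:
  L(x, lambda) = (1/2) x^T Q x + c^T x + lambda^T (A x - b)
Stationarity (grad_x L = 0): Q x + c + A^T lambda = 0.
Primal feasibility: A x = b.

This gives the KKT block system:
  [ Q   A^T ] [ x     ]   [-c ]
  [ A    0  ] [ lambda ] = [ b ]

Solving the linear system:
  x*      = (-3.8214, 0.5357)
  lambda* = (8.3929)
  f(x*)   = 59.1071

x* = (-3.8214, 0.5357), lambda* = (8.3929)


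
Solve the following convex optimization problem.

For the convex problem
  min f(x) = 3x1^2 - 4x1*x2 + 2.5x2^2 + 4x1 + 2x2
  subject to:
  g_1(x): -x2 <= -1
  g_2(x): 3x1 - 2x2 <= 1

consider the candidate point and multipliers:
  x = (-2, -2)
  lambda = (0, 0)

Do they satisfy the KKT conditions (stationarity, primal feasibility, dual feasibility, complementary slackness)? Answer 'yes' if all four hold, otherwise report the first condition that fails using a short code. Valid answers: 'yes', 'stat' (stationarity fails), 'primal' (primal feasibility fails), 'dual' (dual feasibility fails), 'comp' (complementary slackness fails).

Gradient of f: grad f(x) = Q x + c = (0, 0)
Constraint values g_i(x) = a_i^T x - b_i:
  g_1((-2, -2)) = 3
  g_2((-2, -2)) = -3
Stationarity residual: grad f(x) + sum_i lambda_i a_i = (0, 0)
  -> stationarity OK
Primal feasibility (all g_i <= 0): FAILS
Dual feasibility (all lambda_i >= 0): OK
Complementary slackness (lambda_i * g_i(x) = 0 for all i): OK

Verdict: the first failing condition is primal_feasibility -> primal.

primal


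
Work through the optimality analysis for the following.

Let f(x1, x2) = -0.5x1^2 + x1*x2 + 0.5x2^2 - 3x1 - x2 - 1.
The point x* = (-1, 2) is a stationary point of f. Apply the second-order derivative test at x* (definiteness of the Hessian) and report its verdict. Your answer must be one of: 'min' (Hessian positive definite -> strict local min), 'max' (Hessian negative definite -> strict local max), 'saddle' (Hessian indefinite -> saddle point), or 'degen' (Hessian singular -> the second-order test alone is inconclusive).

Compute the Hessian H = grad^2 f:
  H = [[-1, 1], [1, 1]]
Verify stationarity: grad f(x*) = H x* + g = (0, 0).
Eigenvalues of H: -1.4142, 1.4142.
Eigenvalues have mixed signs, so H is indefinite -> x* is a saddle point.

saddle


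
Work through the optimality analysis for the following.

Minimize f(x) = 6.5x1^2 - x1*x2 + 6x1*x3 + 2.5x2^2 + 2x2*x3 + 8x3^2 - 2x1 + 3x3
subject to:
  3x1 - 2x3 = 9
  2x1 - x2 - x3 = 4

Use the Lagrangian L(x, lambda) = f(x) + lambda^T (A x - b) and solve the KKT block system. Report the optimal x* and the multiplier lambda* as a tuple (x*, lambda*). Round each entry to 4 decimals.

Form the Lagrangian:
  L(x, lambda) = (1/2) x^T Q x + c^T x + lambda^T (A x - b)
Stationarity (grad_x L = 0): Q x + c + A^T lambda = 0.
Primal feasibility: A x = b.

This gives the KKT block system:
  [ Q   A^T ] [ x     ]   [-c ]
  [ A    0  ] [ lambda ] = [ b ]

Solving the linear system:
  x*      = (1.9181, 1.4591, -1.6228)
  lambda* = (-5.3345, 2.1317)
  f(x*)   = 15.3897

x* = (1.9181, 1.4591, -1.6228), lambda* = (-5.3345, 2.1317)


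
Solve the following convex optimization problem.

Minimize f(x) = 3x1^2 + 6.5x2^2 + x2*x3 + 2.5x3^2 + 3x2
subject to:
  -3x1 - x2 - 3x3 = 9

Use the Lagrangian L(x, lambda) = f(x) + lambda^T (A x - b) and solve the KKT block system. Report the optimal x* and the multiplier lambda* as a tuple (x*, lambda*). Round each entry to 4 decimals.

Form the Lagrangian:
  L(x, lambda) = (1/2) x^T Q x + c^T x + lambda^T (A x - b)
Stationarity (grad_x L = 0): Q x + c + A^T lambda = 0.
Primal feasibility: A x = b.

This gives the KKT block system:
  [ Q   A^T ] [ x     ]   [-c ]
  [ A    0  ] [ lambda ] = [ b ]

Solving the linear system:
  x*      = (-1.3443, -0.3184, -1.5495)
  lambda* = (-2.6887)
  f(x*)   = 11.6215

x* = (-1.3443, -0.3184, -1.5495), lambda* = (-2.6887)


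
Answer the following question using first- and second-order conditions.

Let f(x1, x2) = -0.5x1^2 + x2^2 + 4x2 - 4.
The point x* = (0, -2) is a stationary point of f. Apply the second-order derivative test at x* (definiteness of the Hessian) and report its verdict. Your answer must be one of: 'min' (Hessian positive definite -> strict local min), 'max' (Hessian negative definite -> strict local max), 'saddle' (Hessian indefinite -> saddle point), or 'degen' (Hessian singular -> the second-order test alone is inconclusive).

Compute the Hessian H = grad^2 f:
  H = [[-1, 0], [0, 2]]
Verify stationarity: grad f(x*) = H x* + g = (0, 0).
Eigenvalues of H: -1, 2.
Eigenvalues have mixed signs, so H is indefinite -> x* is a saddle point.

saddle


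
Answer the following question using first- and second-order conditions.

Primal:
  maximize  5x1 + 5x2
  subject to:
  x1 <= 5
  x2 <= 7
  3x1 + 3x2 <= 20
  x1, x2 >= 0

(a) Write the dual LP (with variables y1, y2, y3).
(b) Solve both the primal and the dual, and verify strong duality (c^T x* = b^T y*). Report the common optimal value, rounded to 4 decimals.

The standard primal-dual pair for 'max c^T x s.t. A x <= b, x >= 0' is:
  Dual:  min b^T y  s.t.  A^T y >= c,  y >= 0.

So the dual LP is:
  minimize  5y1 + 7y2 + 20y3
  subject to:
    y1 + 3y3 >= 5
    y2 + 3y3 >= 5
    y1, y2, y3 >= 0

Solving the primal: x* = (0, 6.6667).
  primal value c^T x* = 33.3333.
Solving the dual: y* = (0, 0, 1.6667).
  dual value b^T y* = 33.3333.
Strong duality: c^T x* = b^T y*. Confirmed.

33.3333


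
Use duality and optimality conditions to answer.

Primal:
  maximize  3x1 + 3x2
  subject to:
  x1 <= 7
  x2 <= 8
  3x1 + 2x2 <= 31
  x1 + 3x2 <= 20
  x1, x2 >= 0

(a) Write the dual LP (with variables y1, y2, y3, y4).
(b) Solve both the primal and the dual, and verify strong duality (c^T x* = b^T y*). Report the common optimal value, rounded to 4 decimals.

The standard primal-dual pair for 'max c^T x s.t. A x <= b, x >= 0' is:
  Dual:  min b^T y  s.t.  A^T y >= c,  y >= 0.

So the dual LP is:
  minimize  7y1 + 8y2 + 31y3 + 20y4
  subject to:
    y1 + 3y3 + y4 >= 3
    y2 + 2y3 + 3y4 >= 3
    y1, y2, y3, y4 >= 0

Solving the primal: x* = (7, 4.3333).
  primal value c^T x* = 34.
Solving the dual: y* = (2, 0, 0, 1).
  dual value b^T y* = 34.
Strong duality: c^T x* = b^T y*. Confirmed.

34


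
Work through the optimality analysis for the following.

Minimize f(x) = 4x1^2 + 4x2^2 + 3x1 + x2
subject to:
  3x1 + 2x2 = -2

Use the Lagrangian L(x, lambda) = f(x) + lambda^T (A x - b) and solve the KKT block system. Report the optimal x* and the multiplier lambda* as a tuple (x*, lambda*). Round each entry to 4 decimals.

Form the Lagrangian:
  L(x, lambda) = (1/2) x^T Q x + c^T x + lambda^T (A x - b)
Stationarity (grad_x L = 0): Q x + c + A^T lambda = 0.
Primal feasibility: A x = b.

This gives the KKT block system:
  [ Q   A^T ] [ x     ]   [-c ]
  [ A    0  ] [ lambda ] = [ b ]

Solving the linear system:
  x*      = (-0.5192, -0.2212)
  lambda* = (0.3846)
  f(x*)   = -0.5048

x* = (-0.5192, -0.2212), lambda* = (0.3846)


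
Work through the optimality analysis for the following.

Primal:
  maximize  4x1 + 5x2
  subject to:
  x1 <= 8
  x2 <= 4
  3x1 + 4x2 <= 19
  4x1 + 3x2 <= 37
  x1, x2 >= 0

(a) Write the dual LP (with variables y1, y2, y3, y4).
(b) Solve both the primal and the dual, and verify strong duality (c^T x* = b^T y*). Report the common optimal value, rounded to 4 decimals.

The standard primal-dual pair for 'max c^T x s.t. A x <= b, x >= 0' is:
  Dual:  min b^T y  s.t.  A^T y >= c,  y >= 0.

So the dual LP is:
  minimize  8y1 + 4y2 + 19y3 + 37y4
  subject to:
    y1 + 3y3 + 4y4 >= 4
    y2 + 4y3 + 3y4 >= 5
    y1, y2, y3, y4 >= 0

Solving the primal: x* = (6.3333, 0).
  primal value c^T x* = 25.3333.
Solving the dual: y* = (0, 0, 1.3333, 0).
  dual value b^T y* = 25.3333.
Strong duality: c^T x* = b^T y*. Confirmed.

25.3333


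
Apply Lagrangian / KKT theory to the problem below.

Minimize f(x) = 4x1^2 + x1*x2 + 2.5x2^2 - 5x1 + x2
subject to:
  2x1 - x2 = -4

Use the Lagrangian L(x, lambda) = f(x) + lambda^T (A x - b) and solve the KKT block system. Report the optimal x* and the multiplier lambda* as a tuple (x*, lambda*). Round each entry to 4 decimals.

Form the Lagrangian:
  L(x, lambda) = (1/2) x^T Q x + c^T x + lambda^T (A x - b)
Stationarity (grad_x L = 0): Q x + c + A^T lambda = 0.
Primal feasibility: A x = b.

This gives the KKT block system:
  [ Q   A^T ] [ x     ]   [-c ]
  [ A    0  ] [ lambda ] = [ b ]

Solving the linear system:
  x*      = (-1.2813, 1.4375)
  lambda* = (6.9063)
  f(x*)   = 17.7344

x* = (-1.2813, 1.4375), lambda* = (6.9063)


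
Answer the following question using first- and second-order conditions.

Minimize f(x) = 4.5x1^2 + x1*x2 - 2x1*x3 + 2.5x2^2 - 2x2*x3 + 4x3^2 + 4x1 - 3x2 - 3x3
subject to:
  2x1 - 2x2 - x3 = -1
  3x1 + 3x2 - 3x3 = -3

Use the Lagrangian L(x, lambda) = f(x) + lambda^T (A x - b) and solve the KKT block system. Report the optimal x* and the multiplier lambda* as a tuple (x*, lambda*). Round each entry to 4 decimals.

Form the Lagrangian:
  L(x, lambda) = (1/2) x^T Q x + c^T x + lambda^T (A x - b)
Stationarity (grad_x L = 0): Q x + c + A^T lambda = 0.
Primal feasibility: A x = b.

This gives the KKT block system:
  [ Q   A^T ] [ x     ]   [-c ]
  [ A    0  ] [ lambda ] = [ b ]

Solving the linear system:
  x*      = (-0.4038, -0.1346, 0.4615)
  lambda* = (-1.0769, 0.9487)
  f(x*)   = -0.4135

x* = (-0.4038, -0.1346, 0.4615), lambda* = (-1.0769, 0.9487)


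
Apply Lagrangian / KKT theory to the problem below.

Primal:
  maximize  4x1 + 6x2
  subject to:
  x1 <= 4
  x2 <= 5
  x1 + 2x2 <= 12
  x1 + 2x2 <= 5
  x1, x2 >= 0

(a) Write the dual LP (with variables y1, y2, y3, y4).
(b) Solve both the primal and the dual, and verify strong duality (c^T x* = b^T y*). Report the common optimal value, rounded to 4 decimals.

The standard primal-dual pair for 'max c^T x s.t. A x <= b, x >= 0' is:
  Dual:  min b^T y  s.t.  A^T y >= c,  y >= 0.

So the dual LP is:
  minimize  4y1 + 5y2 + 12y3 + 5y4
  subject to:
    y1 + y3 + y4 >= 4
    y2 + 2y3 + 2y4 >= 6
    y1, y2, y3, y4 >= 0

Solving the primal: x* = (4, 0.5).
  primal value c^T x* = 19.
Solving the dual: y* = (1, 0, 0, 3).
  dual value b^T y* = 19.
Strong duality: c^T x* = b^T y*. Confirmed.

19


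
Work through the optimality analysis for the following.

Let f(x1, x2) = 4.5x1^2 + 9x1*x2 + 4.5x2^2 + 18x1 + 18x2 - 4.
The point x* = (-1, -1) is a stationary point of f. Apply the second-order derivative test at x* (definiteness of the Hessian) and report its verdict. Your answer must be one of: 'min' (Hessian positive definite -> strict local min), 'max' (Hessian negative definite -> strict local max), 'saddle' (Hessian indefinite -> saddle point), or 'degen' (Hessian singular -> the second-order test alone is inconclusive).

Compute the Hessian H = grad^2 f:
  H = [[9, 9], [9, 9]]
Verify stationarity: grad f(x*) = H x* + g = (0, 0).
Eigenvalues of H: 0, 18.
H has a zero eigenvalue (singular; positive semidefinite but not definite), so H is neither positive definite, negative definite, nor indefinite. The second-order test alone is inconclusive -> degen.
(Indeed, f is constant along the null direction of H through x*, so x* is not a strict local extremum.)

degen


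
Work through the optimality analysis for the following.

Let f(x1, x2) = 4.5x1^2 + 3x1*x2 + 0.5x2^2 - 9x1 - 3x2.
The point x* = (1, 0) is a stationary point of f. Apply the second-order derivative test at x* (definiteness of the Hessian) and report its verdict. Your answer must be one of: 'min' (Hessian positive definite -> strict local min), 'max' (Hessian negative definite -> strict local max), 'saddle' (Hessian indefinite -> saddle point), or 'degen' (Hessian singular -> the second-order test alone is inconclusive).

Compute the Hessian H = grad^2 f:
  H = [[9, 3], [3, 1]]
Verify stationarity: grad f(x*) = H x* + g = (0, 0).
Eigenvalues of H: 0, 10.
H has a zero eigenvalue (singular; positive semidefinite but not definite), so H is neither positive definite, negative definite, nor indefinite. The second-order test alone is inconclusive -> degen.
(Indeed, f is constant along the null direction of H through x*, so x* is not a strict local extremum.)

degen


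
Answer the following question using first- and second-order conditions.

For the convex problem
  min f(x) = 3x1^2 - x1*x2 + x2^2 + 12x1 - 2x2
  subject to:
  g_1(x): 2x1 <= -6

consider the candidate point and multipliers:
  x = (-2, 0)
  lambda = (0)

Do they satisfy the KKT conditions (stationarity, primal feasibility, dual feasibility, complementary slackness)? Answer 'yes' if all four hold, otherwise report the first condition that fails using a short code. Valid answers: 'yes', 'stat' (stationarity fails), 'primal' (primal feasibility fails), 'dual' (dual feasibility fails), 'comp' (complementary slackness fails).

Gradient of f: grad f(x) = Q x + c = (0, 0)
Constraint values g_i(x) = a_i^T x - b_i:
  g_1((-2, 0)) = 2
Stationarity residual: grad f(x) + sum_i lambda_i a_i = (0, 0)
  -> stationarity OK
Primal feasibility (all g_i <= 0): FAILS
Dual feasibility (all lambda_i >= 0): OK
Complementary slackness (lambda_i * g_i(x) = 0 for all i): OK

Verdict: the first failing condition is primal_feasibility -> primal.

primal


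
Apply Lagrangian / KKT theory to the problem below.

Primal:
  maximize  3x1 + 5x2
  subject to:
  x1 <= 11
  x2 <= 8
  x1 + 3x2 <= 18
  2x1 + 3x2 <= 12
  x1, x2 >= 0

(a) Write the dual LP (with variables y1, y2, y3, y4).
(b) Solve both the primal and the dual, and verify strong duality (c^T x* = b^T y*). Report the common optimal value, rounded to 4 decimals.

The standard primal-dual pair for 'max c^T x s.t. A x <= b, x >= 0' is:
  Dual:  min b^T y  s.t.  A^T y >= c,  y >= 0.

So the dual LP is:
  minimize  11y1 + 8y2 + 18y3 + 12y4
  subject to:
    y1 + y3 + 2y4 >= 3
    y2 + 3y3 + 3y4 >= 5
    y1, y2, y3, y4 >= 0

Solving the primal: x* = (0, 4).
  primal value c^T x* = 20.
Solving the dual: y* = (0, 0, 0, 1.6667).
  dual value b^T y* = 20.
Strong duality: c^T x* = b^T y*. Confirmed.

20


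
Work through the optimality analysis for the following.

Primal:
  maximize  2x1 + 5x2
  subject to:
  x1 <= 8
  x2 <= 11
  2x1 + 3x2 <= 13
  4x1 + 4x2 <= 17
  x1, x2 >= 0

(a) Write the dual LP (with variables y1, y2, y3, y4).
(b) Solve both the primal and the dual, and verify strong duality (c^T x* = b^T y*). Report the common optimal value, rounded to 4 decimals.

The standard primal-dual pair for 'max c^T x s.t. A x <= b, x >= 0' is:
  Dual:  min b^T y  s.t.  A^T y >= c,  y >= 0.

So the dual LP is:
  minimize  8y1 + 11y2 + 13y3 + 17y4
  subject to:
    y1 + 2y3 + 4y4 >= 2
    y2 + 3y3 + 4y4 >= 5
    y1, y2, y3, y4 >= 0

Solving the primal: x* = (0, 4.25).
  primal value c^T x* = 21.25.
Solving the dual: y* = (0, 0, 0, 1.25).
  dual value b^T y* = 21.25.
Strong duality: c^T x* = b^T y*. Confirmed.

21.25


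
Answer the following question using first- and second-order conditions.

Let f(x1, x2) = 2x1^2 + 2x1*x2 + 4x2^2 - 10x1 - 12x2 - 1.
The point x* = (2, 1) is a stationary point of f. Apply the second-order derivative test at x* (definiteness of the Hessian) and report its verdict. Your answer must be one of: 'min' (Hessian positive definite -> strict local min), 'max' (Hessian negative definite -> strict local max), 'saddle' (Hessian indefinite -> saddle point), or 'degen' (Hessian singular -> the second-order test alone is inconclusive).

Compute the Hessian H = grad^2 f:
  H = [[4, 2], [2, 8]]
Verify stationarity: grad f(x*) = H x* + g = (0, 0).
Eigenvalues of H: 3.1716, 8.8284.
Both eigenvalues > 0, so H is positive definite -> x* is a strict local min.

min


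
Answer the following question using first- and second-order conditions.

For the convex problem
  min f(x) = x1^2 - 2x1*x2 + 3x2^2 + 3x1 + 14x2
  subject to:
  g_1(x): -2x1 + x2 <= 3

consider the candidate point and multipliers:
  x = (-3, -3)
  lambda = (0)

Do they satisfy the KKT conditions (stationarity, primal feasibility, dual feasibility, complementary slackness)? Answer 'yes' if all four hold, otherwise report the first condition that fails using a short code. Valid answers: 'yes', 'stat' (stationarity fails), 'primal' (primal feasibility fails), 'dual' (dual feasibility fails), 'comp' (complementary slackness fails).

Gradient of f: grad f(x) = Q x + c = (3, 2)
Constraint values g_i(x) = a_i^T x - b_i:
  g_1((-3, -3)) = 0
Stationarity residual: grad f(x) + sum_i lambda_i a_i = (3, 2)
  -> stationarity FAILS
Primal feasibility (all g_i <= 0): OK
Dual feasibility (all lambda_i >= 0): OK
Complementary slackness (lambda_i * g_i(x) = 0 for all i): OK

Verdict: the first failing condition is stationarity -> stat.

stat


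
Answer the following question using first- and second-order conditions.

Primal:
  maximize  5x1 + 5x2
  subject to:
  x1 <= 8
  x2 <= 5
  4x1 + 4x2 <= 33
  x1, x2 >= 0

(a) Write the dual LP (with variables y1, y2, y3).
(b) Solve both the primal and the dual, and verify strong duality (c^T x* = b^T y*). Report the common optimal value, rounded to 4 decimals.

The standard primal-dual pair for 'max c^T x s.t. A x <= b, x >= 0' is:
  Dual:  min b^T y  s.t.  A^T y >= c,  y >= 0.

So the dual LP is:
  minimize  8y1 + 5y2 + 33y3
  subject to:
    y1 + 4y3 >= 5
    y2 + 4y3 >= 5
    y1, y2, y3 >= 0

Solving the primal: x* = (3.25, 5).
  primal value c^T x* = 41.25.
Solving the dual: y* = (0, 0, 1.25).
  dual value b^T y* = 41.25.
Strong duality: c^T x* = b^T y*. Confirmed.

41.25


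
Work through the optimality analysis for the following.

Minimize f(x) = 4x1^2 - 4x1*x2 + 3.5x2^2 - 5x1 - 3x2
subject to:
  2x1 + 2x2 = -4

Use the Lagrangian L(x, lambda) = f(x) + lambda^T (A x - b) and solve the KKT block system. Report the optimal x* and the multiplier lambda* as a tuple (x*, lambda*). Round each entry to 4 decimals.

Form the Lagrangian:
  L(x, lambda) = (1/2) x^T Q x + c^T x + lambda^T (A x - b)
Stationarity (grad_x L = 0): Q x + c + A^T lambda = 0.
Primal feasibility: A x = b.

This gives the KKT block system:
  [ Q   A^T ] [ x     ]   [-c ]
  [ A    0  ] [ lambda ] = [ b ]

Solving the linear system:
  x*      = (-0.8696, -1.1304)
  lambda* = (3.7174)
  f(x*)   = 11.3043

x* = (-0.8696, -1.1304), lambda* = (3.7174)


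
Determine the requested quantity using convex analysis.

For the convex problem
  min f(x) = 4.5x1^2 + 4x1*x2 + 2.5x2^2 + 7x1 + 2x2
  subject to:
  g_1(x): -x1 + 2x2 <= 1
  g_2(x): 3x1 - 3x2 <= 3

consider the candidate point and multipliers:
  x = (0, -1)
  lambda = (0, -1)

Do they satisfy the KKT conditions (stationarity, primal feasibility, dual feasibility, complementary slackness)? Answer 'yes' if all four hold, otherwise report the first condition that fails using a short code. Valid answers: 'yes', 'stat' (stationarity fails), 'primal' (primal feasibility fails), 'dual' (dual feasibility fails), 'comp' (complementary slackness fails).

Gradient of f: grad f(x) = Q x + c = (3, -3)
Constraint values g_i(x) = a_i^T x - b_i:
  g_1((0, -1)) = -3
  g_2((0, -1)) = 0
Stationarity residual: grad f(x) + sum_i lambda_i a_i = (0, 0)
  -> stationarity OK
Primal feasibility (all g_i <= 0): OK
Dual feasibility (all lambda_i >= 0): FAILS
Complementary slackness (lambda_i * g_i(x) = 0 for all i): OK

Verdict: the first failing condition is dual_feasibility -> dual.

dual


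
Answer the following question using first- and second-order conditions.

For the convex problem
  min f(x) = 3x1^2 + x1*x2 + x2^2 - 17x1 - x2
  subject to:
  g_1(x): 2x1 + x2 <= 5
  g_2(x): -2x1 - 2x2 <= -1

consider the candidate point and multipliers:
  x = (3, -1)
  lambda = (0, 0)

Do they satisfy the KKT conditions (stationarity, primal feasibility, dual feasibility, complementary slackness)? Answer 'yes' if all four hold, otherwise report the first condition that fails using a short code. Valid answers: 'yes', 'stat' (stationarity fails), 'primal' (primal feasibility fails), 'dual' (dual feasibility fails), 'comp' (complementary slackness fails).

Gradient of f: grad f(x) = Q x + c = (0, 0)
Constraint values g_i(x) = a_i^T x - b_i:
  g_1((3, -1)) = 0
  g_2((3, -1)) = -3
Stationarity residual: grad f(x) + sum_i lambda_i a_i = (0, 0)
  -> stationarity OK
Primal feasibility (all g_i <= 0): OK
Dual feasibility (all lambda_i >= 0): OK
Complementary slackness (lambda_i * g_i(x) = 0 for all i): OK

Verdict: yes, KKT holds.

yes


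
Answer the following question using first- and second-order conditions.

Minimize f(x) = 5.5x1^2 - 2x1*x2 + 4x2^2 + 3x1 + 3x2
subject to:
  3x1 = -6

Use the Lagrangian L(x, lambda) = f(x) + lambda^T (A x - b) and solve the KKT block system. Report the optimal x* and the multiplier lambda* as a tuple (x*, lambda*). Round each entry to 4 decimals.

Form the Lagrangian:
  L(x, lambda) = (1/2) x^T Q x + c^T x + lambda^T (A x - b)
Stationarity (grad_x L = 0): Q x + c + A^T lambda = 0.
Primal feasibility: A x = b.

This gives the KKT block system:
  [ Q   A^T ] [ x     ]   [-c ]
  [ A    0  ] [ lambda ] = [ b ]

Solving the linear system:
  x*      = (-2, -0.875)
  lambda* = (5.75)
  f(x*)   = 12.9375

x* = (-2, -0.875), lambda* = (5.75)


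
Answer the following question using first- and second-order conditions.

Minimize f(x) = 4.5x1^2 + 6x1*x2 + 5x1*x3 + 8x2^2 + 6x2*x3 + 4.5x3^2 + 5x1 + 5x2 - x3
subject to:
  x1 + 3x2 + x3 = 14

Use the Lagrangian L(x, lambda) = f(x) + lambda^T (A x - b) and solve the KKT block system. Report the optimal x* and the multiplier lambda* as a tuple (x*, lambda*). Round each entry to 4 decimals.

Form the Lagrangian:
  L(x, lambda) = (1/2) x^T Q x + c^T x + lambda^T (A x - b)
Stationarity (grad_x L = 0): Q x + c + A^T lambda = 0.
Primal feasibility: A x = b.

This gives the KKT block system:
  [ Q   A^T ] [ x     ]   [-c ]
  [ A    0  ] [ lambda ] = [ b ]

Solving the linear system:
  x*      = (-1.1105, 4.907, 0.3895)
  lambda* = (-26.3953)
  f(x*)   = 194.064

x* = (-1.1105, 4.907, 0.3895), lambda* = (-26.3953)


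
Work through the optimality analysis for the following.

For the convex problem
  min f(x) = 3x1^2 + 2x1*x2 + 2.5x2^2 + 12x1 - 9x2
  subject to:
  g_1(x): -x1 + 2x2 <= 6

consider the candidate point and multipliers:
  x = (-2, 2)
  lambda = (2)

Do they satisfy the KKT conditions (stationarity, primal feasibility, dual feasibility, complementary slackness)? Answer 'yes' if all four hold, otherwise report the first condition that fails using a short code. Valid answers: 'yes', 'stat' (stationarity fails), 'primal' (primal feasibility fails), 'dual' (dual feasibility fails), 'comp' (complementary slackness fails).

Gradient of f: grad f(x) = Q x + c = (4, -3)
Constraint values g_i(x) = a_i^T x - b_i:
  g_1((-2, 2)) = 0
Stationarity residual: grad f(x) + sum_i lambda_i a_i = (2, 1)
  -> stationarity FAILS
Primal feasibility (all g_i <= 0): OK
Dual feasibility (all lambda_i >= 0): OK
Complementary slackness (lambda_i * g_i(x) = 0 for all i): OK

Verdict: the first failing condition is stationarity -> stat.

stat


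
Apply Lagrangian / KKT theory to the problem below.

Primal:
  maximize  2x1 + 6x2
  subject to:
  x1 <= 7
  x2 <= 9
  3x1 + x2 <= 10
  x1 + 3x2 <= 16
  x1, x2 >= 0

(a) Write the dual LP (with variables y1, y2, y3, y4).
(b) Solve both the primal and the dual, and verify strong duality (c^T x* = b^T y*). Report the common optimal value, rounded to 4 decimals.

The standard primal-dual pair for 'max c^T x s.t. A x <= b, x >= 0' is:
  Dual:  min b^T y  s.t.  A^T y >= c,  y >= 0.

So the dual LP is:
  minimize  7y1 + 9y2 + 10y3 + 16y4
  subject to:
    y1 + 3y3 + y4 >= 2
    y2 + y3 + 3y4 >= 6
    y1, y2, y3, y4 >= 0

Solving the primal: x* = (1.75, 4.75).
  primal value c^T x* = 32.
Solving the dual: y* = (0, 0, 0, 2).
  dual value b^T y* = 32.
Strong duality: c^T x* = b^T y*. Confirmed.

32


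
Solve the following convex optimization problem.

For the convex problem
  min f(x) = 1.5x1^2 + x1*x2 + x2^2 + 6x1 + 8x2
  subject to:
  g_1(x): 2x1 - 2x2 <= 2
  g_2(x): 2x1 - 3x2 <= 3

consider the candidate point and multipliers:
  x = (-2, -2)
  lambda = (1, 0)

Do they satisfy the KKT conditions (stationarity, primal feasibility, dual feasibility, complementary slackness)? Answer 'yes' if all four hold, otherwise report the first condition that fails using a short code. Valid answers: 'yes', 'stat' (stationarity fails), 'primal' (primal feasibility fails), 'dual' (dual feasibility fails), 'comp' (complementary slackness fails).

Gradient of f: grad f(x) = Q x + c = (-2, 2)
Constraint values g_i(x) = a_i^T x - b_i:
  g_1((-2, -2)) = -2
  g_2((-2, -2)) = -1
Stationarity residual: grad f(x) + sum_i lambda_i a_i = (0, 0)
  -> stationarity OK
Primal feasibility (all g_i <= 0): OK
Dual feasibility (all lambda_i >= 0): OK
Complementary slackness (lambda_i * g_i(x) = 0 for all i): FAILS

Verdict: the first failing condition is complementary_slackness -> comp.

comp


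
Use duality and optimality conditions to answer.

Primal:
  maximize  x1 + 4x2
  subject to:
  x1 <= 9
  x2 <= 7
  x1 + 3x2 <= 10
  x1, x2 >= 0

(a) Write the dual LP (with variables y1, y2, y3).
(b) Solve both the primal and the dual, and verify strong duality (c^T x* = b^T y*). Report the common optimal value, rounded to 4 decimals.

The standard primal-dual pair for 'max c^T x s.t. A x <= b, x >= 0' is:
  Dual:  min b^T y  s.t.  A^T y >= c,  y >= 0.

So the dual LP is:
  minimize  9y1 + 7y2 + 10y3
  subject to:
    y1 + y3 >= 1
    y2 + 3y3 >= 4
    y1, y2, y3 >= 0

Solving the primal: x* = (0, 3.3333).
  primal value c^T x* = 13.3333.
Solving the dual: y* = (0, 0, 1.3333).
  dual value b^T y* = 13.3333.
Strong duality: c^T x* = b^T y*. Confirmed.

13.3333


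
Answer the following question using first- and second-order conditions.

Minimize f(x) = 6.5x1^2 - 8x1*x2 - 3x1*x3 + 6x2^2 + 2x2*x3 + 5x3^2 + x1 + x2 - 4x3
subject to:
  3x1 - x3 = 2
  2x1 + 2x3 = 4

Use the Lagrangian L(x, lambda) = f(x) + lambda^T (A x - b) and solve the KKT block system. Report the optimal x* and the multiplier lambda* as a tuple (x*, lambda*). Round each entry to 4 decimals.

Form the Lagrangian:
  L(x, lambda) = (1/2) x^T Q x + c^T x + lambda^T (A x - b)
Stationarity (grad_x L = 0): Q x + c + A^T lambda = 0.
Primal feasibility: A x = b.

This gives the KKT block system:
  [ Q   A^T ] [ x     ]   [-c ]
  [ A    0  ] [ lambda ] = [ b ]

Solving the linear system:
  x*      = (1, 0.4167, 1)
  lambda* = (-0.9583, -2.3958)
  f(x*)   = 4.4583

x* = (1, 0.4167, 1), lambda* = (-0.9583, -2.3958)


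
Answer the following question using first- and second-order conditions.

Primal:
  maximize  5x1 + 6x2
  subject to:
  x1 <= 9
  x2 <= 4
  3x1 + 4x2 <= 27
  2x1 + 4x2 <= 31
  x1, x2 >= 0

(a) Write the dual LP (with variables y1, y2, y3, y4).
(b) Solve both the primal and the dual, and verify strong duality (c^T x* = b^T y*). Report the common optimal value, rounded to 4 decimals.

The standard primal-dual pair for 'max c^T x s.t. A x <= b, x >= 0' is:
  Dual:  min b^T y  s.t.  A^T y >= c,  y >= 0.

So the dual LP is:
  minimize  9y1 + 4y2 + 27y3 + 31y4
  subject to:
    y1 + 3y3 + 2y4 >= 5
    y2 + 4y3 + 4y4 >= 6
    y1, y2, y3, y4 >= 0

Solving the primal: x* = (9, 0).
  primal value c^T x* = 45.
Solving the dual: y* = (0, 0, 1.6667, 0).
  dual value b^T y* = 45.
Strong duality: c^T x* = b^T y*. Confirmed.

45


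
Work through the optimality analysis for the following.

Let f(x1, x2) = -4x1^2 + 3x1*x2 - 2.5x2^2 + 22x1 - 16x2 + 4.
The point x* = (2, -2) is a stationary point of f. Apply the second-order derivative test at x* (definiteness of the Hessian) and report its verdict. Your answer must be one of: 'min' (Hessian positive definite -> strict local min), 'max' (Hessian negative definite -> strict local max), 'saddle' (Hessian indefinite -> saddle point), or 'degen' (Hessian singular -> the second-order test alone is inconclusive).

Compute the Hessian H = grad^2 f:
  H = [[-8, 3], [3, -5]]
Verify stationarity: grad f(x*) = H x* + g = (0, 0).
Eigenvalues of H: -9.8541, -3.1459.
Both eigenvalues < 0, so H is negative definite -> x* is a strict local max.

max


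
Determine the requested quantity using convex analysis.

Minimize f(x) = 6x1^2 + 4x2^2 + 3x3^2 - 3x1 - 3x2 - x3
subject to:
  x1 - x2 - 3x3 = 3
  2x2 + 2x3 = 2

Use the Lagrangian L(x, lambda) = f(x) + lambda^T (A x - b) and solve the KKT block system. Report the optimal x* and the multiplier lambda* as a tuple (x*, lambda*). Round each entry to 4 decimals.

Form the Lagrangian:
  L(x, lambda) = (1/2) x^T Q x + c^T x + lambda^T (A x - b)
Stationarity (grad_x L = 0): Q x + c + A^T lambda = 0.
Primal feasibility: A x = b.

This gives the KKT block system:
  [ Q   A^T ] [ x     ]   [-c ]
  [ A    0  ] [ lambda ] = [ b ]

Solving the linear system:
  x*      = (1.2903, 2.3548, -1.3548)
  lambda* = (-12.4839, -14.1613)
  f(x*)   = 28.0968

x* = (1.2903, 2.3548, -1.3548), lambda* = (-12.4839, -14.1613)


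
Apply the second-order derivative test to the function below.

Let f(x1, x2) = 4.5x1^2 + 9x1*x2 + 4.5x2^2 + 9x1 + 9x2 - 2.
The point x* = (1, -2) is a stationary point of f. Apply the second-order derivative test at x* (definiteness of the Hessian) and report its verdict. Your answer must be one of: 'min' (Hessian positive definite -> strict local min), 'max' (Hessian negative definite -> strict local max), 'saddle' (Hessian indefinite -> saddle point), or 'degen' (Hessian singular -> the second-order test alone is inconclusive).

Compute the Hessian H = grad^2 f:
  H = [[9, 9], [9, 9]]
Verify stationarity: grad f(x*) = H x* + g = (0, 0).
Eigenvalues of H: 0, 18.
H has a zero eigenvalue (singular; positive semidefinite but not definite), so H is neither positive definite, negative definite, nor indefinite. The second-order test alone is inconclusive -> degen.
(Indeed, f is constant along the null direction of H through x*, so x* is not a strict local extremum.)

degen


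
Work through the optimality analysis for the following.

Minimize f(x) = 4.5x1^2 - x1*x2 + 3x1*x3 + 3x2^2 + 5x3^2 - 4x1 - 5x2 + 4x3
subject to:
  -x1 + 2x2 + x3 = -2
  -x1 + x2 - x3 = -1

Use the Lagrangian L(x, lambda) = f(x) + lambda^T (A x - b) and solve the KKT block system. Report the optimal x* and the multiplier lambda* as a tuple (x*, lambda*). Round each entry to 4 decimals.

Form the Lagrangian:
  L(x, lambda) = (1/2) x^T Q x + c^T x + lambda^T (A x - b)
Stationarity (grad_x L = 0): Q x + c + A^T lambda = 0.
Primal feasibility: A x = b.

This gives the KKT block system:
  [ Q   A^T ] [ x     ]   [-c ]
  [ A    0  ] [ lambda ] = [ b ]

Solving the linear system:
  x*      = (1.2353, -0.1765, -0.4118)
  lambda* = (1.2353, 4.8235)
  f(x*)   = 0.7941

x* = (1.2353, -0.1765, -0.4118), lambda* = (1.2353, 4.8235)


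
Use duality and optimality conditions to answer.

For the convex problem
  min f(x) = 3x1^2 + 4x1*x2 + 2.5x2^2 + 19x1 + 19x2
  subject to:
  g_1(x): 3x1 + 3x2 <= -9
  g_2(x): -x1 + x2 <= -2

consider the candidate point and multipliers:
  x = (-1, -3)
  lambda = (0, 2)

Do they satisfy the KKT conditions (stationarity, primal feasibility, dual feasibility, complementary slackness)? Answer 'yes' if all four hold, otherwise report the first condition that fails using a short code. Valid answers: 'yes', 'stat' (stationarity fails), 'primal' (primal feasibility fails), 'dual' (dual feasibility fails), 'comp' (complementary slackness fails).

Gradient of f: grad f(x) = Q x + c = (1, 0)
Constraint values g_i(x) = a_i^T x - b_i:
  g_1((-1, -3)) = -3
  g_2((-1, -3)) = 0
Stationarity residual: grad f(x) + sum_i lambda_i a_i = (-1, 2)
  -> stationarity FAILS
Primal feasibility (all g_i <= 0): OK
Dual feasibility (all lambda_i >= 0): OK
Complementary slackness (lambda_i * g_i(x) = 0 for all i): OK

Verdict: the first failing condition is stationarity -> stat.

stat


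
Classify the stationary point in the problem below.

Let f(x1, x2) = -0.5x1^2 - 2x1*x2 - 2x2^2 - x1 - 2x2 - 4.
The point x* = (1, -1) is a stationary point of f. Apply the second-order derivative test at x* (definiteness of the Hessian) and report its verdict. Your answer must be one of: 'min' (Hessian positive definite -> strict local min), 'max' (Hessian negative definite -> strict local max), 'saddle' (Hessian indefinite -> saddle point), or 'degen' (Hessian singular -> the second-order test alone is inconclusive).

Compute the Hessian H = grad^2 f:
  H = [[-1, -2], [-2, -4]]
Verify stationarity: grad f(x*) = H x* + g = (0, 0).
Eigenvalues of H: -5, 0.
H has a zero eigenvalue (singular; negative semidefinite but not definite), so H is neither positive definite, negative definite, nor indefinite. The second-order test alone is inconclusive -> degen.
(Indeed, f is constant along the null direction of H through x*, so x* is not a strict local extremum.)

degen
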